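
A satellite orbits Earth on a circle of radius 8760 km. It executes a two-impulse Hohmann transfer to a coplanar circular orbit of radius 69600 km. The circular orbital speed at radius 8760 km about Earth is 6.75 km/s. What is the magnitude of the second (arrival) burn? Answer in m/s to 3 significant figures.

Δv₂ = 1260 m/s

From the circular-orbit relation v² = μ/r at r = 8760 km: μ = v²r = (6.75)² × 8760 = 3.99128×10^5 km³/s².
The Hohmann ellipse has a_t = (r₁ + r₂)/2 = 39180 km.
On the circular orbit at r = 69600 km, v_c = √(μ/r) = 2.3947 km/s.
Vis-viva on the transfer ellipse at r = 69600 km gives v_t = √[μ(2/r − 1/a_t)] = 1.1323 km/s.
Δv₂ = |v_t − v_c| = |1.1323 − 2.3947| = 1.262 km/s.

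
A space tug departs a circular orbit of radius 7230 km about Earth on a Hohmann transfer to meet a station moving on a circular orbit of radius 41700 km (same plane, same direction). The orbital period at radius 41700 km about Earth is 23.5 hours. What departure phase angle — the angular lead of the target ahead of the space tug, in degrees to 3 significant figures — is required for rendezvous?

φ = 99.1°

From Kepler's third law T² = 4π²r³/μ at r = 41700 km, T = 23.5 hours = 23.5 × 3600 s = 84600 s: μ = 4π²r³/T² = 3.99970×10^5 km³/s².
The Hohmann ellipse has a_t = (r₁ + r₂)/2 = 24465 km.
Transfer time t = π√(a_t³/μ) = 19009 s.
The target's mean motion on its circular orbit is ω₂ = √(μ/r₂³) = 7.4269×10^-5 rad/s.
Angle swept by the target during transfer: ω₂·t = 1.4118 rad = 80.89°.
Arrival is 180° from departure on the ellipse, so φ = 180° − 80.89° = 99.1°.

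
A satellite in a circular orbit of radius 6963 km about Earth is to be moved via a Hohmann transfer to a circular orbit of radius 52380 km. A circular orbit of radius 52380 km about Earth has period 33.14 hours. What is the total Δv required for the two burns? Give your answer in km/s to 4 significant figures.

From Kepler's third law T² = 4π²r³/μ at r = 52380 km, T = 33.14 hours = 33.14 × 3600 s = 1.19304×10^5 s: μ = 4π²r³/T² = 3.98608×10^5 km³/s².
Semi-major axis of the transfer orbit: a_t = (6963 + 52380)/2 = 29671.5 km.
At r₁ the circular-orbit speed is v₁ = √(μ/r₁) = 7.5661 km/s.
On the transfer ellipse at r₁, vis-viva equation gives v_p = √[μ(2/r₁ − 1/a_t)] = 10.053 km/s.
First burn Δv₁ = |v_p − v₁| = 2.487 km/s.
At r₂, v₂ = √(μ/r₂) = 2.7586 km/s.
Transfer-orbit speed at r₂: v_a = √[μ(2/r₂ − 1/a_t)] = 1.3363 km/s.
Second burn Δv₂ = |v₂ − v_a| = 1.422 km/s.
Total Δv = Δv₁ + Δv₂ = 3.909 km/s.

Δv = 3.909 km/s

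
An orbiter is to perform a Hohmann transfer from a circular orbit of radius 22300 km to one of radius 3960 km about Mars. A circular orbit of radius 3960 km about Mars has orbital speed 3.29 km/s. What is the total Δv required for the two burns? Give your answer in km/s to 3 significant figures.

Δv = 1.62 km/s

From the circular-orbit relation v² = μ/r at r = 3960 km: μ = v²r = (3.29)² × 3960 = 42863.4 km³/s².
Transfer-ellipse semi-major axis a_t = (r₁ + r₂)/2 = (22300 + 3960)/2 = 13130 km.
Circular speed at r₁: v₁ = √(μ/r₁) = √(42863.4/22300) = 1.3864 km/s.
On the transfer ellipse at r₁, vis-viva equation gives v_a = √[μ(2/r₁ − 1/a_t)] = 0.76139 km/s.
First burn Δv₁ = |v_a − v₁| = 0.6250 km/s.
Circular speed at r₂: v₂ = √(μ/r₂) = 3.2900 km/s.
Transfer-orbit speed at r₂: v_p = √[μ(2/r₂ − 1/a_t)] = 4.2876 km/s.
Second burn Δv₂ = |v₂ − v_p| = 0.9976 km/s.
Total Δv = Δv₁ + Δv₂ = 1.623 km/s.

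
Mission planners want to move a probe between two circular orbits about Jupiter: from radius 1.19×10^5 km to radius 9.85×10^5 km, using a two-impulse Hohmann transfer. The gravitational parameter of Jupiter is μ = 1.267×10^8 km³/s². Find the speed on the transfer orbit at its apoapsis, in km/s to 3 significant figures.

The Hohmann ellipse has a_t = (r₁ + r₂)/2 = 5.520×10^5 km.
The apoapsis of the transfer ellipse is at r = 9.850×10^5 km.
Vis-viva: v = √[μ(2/r − 1/a_t)] = √[1.267×10^8 × (2/9.850×10^5 − 1/5.520×10^5)] = 5.266 km/s.

v = 5.27 km/s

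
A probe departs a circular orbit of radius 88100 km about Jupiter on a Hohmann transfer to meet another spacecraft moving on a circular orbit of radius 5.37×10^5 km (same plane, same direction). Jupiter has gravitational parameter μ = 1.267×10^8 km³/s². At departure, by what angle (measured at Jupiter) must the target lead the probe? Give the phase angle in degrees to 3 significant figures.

Semi-major axis of the transfer orbit: a_t = (88100 + 5.370×10^5)/2 = 3.1255×10^5 km.
The half-period of the transfer ellipse is t = π√(a_t³/μ) = 48770 s.
Target angular speed ω₂ = √(μ/r₂³) = 2.860×10^-5 rad/s.
Angle swept by the target during transfer: ω₂·t = 1.395 rad = 79.93°.
The probe traverses 180° on the transfer ellipse, so the target must lead by 180° − 79.93° = 100°.

φ = 100°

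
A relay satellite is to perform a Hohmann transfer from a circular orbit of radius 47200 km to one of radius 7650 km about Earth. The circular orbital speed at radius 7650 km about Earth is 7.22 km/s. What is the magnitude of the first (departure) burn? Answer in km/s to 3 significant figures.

Δv₁ = 1.37 km/s

From the circular-orbit relation v² = μ/r at r = 7650 km: μ = v²r = (7.22)² × 7650 = 3.98782×10^5 km³/s².
Semi-major axis of the transfer orbit: a_t = (47200 + 7650)/2 = 27425 km.
On the circular orbit at r = 47200 km, v_c = √(μ/r) = 2.907 km/s.
Vis-viva on the transfer ellipse at r = 47200 km gives v_t = √[μ(2/r − 1/a_t)] = 1.535 km/s.
Δv₁ = |v_t − v_c| = |1.535 − 2.907| = 1.372 km/s.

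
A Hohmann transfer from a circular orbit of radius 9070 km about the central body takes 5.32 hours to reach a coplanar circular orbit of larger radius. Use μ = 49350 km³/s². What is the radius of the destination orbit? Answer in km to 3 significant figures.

r₂ = 15400 km

Transfer time t = 5.32 hours = 19152 s, and t = π√(a_t³/μ).
So a_t = (μ t²/π²)^(1/3) = (49350 × (19152)² / π²)^(1/3) = 12241 km.
Since a_t = (r₁ + r₂)/2, r₂ = 2a_t − r₁ = 2×12241 − 9070 = 15412 km.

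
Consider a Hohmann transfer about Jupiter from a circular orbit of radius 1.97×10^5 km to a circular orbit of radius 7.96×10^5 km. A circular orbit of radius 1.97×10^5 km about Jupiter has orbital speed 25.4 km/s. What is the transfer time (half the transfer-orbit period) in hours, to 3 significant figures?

From the circular-orbit relation v² = μ/r at r = 1.97×10^5 km: μ = v²r = (25.4)² × 1.97×10^5 = 1.27097×10^8 km³/s².
Semi-major axis of the transfer orbit: a_t = (1.970×10^5 + 7.960×10^5)/2 = 4.965×10^5 km.
By Kepler's third law the transfer-orbit period is T = 2π√(a_t³/μ), so t = T/2 = 97490 s.
Converting: 97490 s ÷ 3600 s/hour = 27.1 hours.

t = 27.1 hours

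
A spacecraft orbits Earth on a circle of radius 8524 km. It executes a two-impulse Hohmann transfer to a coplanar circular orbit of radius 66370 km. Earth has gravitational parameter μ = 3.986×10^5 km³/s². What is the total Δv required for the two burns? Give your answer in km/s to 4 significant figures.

The Hohmann ellipse has a_t = (r₁ + r₂)/2 = 37447 km.
At r₁ the circular-orbit speed is v₁ = √(μ/r₁) = 6.838 km/s.
Transfer-orbit speed at r₁ (v² = μ(2/r − 1/a)): v_p = √[μ(2/r₁ − 1/a_t)] = 9.104 km/s.
First burn Δv₁ = |v_p − v₁| = 2.266 km/s.
At r₂, v₂ = √(μ/r₂) = 2.45066 km/s.
Transfer-orbit speed at r₂: v_a = √[μ(2/r₂ − 1/a_t)] = 1.16922 km/s.
Second burn Δv₂ = |v₂ − v_a| = 1.281 km/s.
Δv = Δv₁ + Δv₂ = 2.266 + 1.281 = 3.547 km/s.

Δv = 3.547 km/s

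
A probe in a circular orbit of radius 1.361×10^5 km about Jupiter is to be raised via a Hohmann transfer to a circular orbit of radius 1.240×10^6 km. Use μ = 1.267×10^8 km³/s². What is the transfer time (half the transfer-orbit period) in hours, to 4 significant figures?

t = 44.25 hours

Semi-major axis of the transfer orbit: a_t = (1.361×10^5 + 1.240×10^6)/2 = 6.8805×10^5 km.
Transfer time t = π√(a_t³/μ) = π√((6.8805×10^5)³ / 1.267×10^8) = 1.593×10^5 s.
Converting: 1.593×10^5 s ÷ 3600 s/hour = 44.25 hours.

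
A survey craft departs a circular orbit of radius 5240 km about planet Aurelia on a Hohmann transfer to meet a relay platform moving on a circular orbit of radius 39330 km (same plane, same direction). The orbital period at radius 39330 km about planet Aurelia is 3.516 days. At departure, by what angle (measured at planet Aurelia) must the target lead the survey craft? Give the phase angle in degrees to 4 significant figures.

φ = 103.2°

From Kepler's third law T² = 4π²r³/μ at r = 39330 km, T = 3.516 days = 3.516 × 86400 s = 3.037824×10^5 s: μ = 4π²r³/T² = 26025.9 km³/s².
Semi-major axis of the transfer orbit: a_t = (5240 + 39330)/2 = 22285 km.
The half-period of the transfer ellipse is t = π√(a_t³/μ) = 64784 s.
The target's mean motion on its circular orbit is ω₂ = √(μ/r₂³) = 2.0683×10^-5 rad/s.
Angle swept by the target during transfer: ω₂·t = 1.3399 rad = 76.77°.
The survey craft traverses 180° on the transfer ellipse, so the target must lead by 180° − 76.77° = 103.2°.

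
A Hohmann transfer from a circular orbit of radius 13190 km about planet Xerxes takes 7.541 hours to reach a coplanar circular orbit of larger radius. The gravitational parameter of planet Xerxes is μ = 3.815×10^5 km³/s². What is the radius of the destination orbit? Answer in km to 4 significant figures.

Transfer time t = 7.541 hours = 27147.6 s, and t = π√(a_t³/μ).
So a_t = (μ t²/π²)^(1/3) = (3.815×10^5 × (27147.6)² / π²)^(1/3) = 30541 km.
Since a_t = (r₁ + r₂)/2, r₂ = 2a_t − r₁ = 2×30541 − 13190 = 47892 km.

r₂ = 47890 km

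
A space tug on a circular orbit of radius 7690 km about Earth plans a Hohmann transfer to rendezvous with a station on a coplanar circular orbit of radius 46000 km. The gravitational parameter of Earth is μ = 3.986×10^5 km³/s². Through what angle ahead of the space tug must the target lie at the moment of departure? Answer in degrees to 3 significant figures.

φ = 99.8°

Transfer-ellipse semi-major axis a_t = (r₁ + r₂)/2 = (7690 + 46000)/2 = 26845 km.
The half-period of the transfer ellipse is t = π√(a_t³/μ) = 21886.5 s.
The target's mean motion on its circular orbit is ω₂ = √(μ/r₂³) = 6.39929×10^-5 rad/s.
Angle swept by the target during transfer: ω₂·t = 1.40058 rad = 80.247°.
Arrival is 180° from departure on the ellipse, so φ = 180° − 80.247° = 99.8°.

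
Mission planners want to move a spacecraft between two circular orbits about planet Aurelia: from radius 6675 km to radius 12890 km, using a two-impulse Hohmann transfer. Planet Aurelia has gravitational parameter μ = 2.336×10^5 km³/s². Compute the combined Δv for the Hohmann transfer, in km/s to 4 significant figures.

Transfer-ellipse semi-major axis a_t = (r₁ + r₂)/2 = (6675 + 12890)/2 = 9782.5 km.
At r₁ the circular-orbit speed is v₁ = √(μ/r₁) = 5.9158 km/s.
Transfer-orbit speed at r₁ (vis-viva equation): v_p = √[μ(2/r₁ − 1/a_t)] = 6.7907 km/s.
First burn Δv₁ = |v_p − v₁| = 0.87490 km/s.
At r₂, v₂ = √(μ/r₂) = 4.25706 km/s.
Transfer-orbit speed at r₂: v_a = √[μ(2/r₂ − 1/a_t)] = 3.51650 km/s.
Second burn Δv₂ = |v₂ − v_a| = 0.74056 km/s.
Total Δv = Δv₁ + Δv₂ = 1.615 km/s.

Δv = 1.615 km/s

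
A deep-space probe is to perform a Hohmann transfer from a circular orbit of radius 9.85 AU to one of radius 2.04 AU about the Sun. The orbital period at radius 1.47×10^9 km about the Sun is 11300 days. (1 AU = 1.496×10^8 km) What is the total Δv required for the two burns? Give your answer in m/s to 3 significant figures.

From Kepler's third law T² = 4π²r³/μ at r = 1.47×10^9 km, T = 11300 days = 11300 × 86400 s = 9.7632×10^8 s: μ = 4π²r³/T² = 1.31561×10^11 km³/s².
In km: r₁ = 9.85 × 1.496×10^8 = 1.47356×10^9 km; r₂ = 2.04 × 1.496×10^8 = 3.05184×10^8 km.
Semi-major axis of the transfer orbit: a_t = (1.47356×10^9 + 3.05184×10^8)/2 = 8.89372×10^8 km.
At r₁ the circular-orbit speed is v₁ = √(μ/r₁) = 9.449 km/s.
On the transfer ellipse at r₁, vis-viva equation gives v_a = √[μ(2/r₁ − 1/a_t)] = 5.535 km/s.
First burn Δv₁ = |v_a − v₁| = 3.914 km/s.
Circular speed at r₂: v₂ = √(μ/r₂) = 20.7627 km/s.
Transfer-orbit speed at r₂: v_p = √[μ(2/r₂ − 1/a_t)] = 26.7254 km/s.
Second burn Δv₂ = |v₂ − v_p| = 5.963 km/s.
Δv = Δv₁ + Δv₂ = 3.914 + 5.963 = 9.877 km/s.

Δv = 9880 m/s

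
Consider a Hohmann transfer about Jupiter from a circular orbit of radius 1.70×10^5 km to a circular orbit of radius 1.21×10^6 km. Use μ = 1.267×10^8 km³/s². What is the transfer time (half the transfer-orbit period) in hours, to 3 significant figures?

t = 44.4 hours

Transfer-ellipse semi-major axis a_t = (r₁ + r₂)/2 = (1.700×10^5 + 1.210×10^6)/2 = 6.900×10^5 km.
Transfer time t = π√(a_t³/μ) = π√((6.900×10^5)³ / 1.267×10^8) = 1.600×10^5 s.
Converting: 1.600×10^5 s ÷ 3600 s/hour = 44.4 hours.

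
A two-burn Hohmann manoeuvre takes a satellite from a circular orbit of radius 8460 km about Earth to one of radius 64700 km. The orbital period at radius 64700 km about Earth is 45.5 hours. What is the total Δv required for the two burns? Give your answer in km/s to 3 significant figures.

From Kepler's third law T² = 4π²r³/μ at r = 64700 km, T = 45.5 hours = 45.5 × 3600 s = 1.638×10^5 s: μ = 4π²r³/T² = 3.98515×10^5 km³/s².
Semi-major axis of the transfer orbit: a_t = (8460 + 64700)/2 = 36580 km.
Circular speed at r₁: v₁ = √(μ/r₁) = √(3.98515×10^5/8460) = 6.86337 km/s.
On the transfer ellipse at r₁, v² = μ(2/r − 1/a) gives v_p = √[μ(2/r₁ − 1/a_t)] = 9.12783 km/s.
First burn Δv₁ = |v_p − v₁| = 2.2645 km/s.
Circular speed at r₂: v₂ = √(μ/r₂) = 2.4818 km/s.
Transfer-orbit speed at r₂: v_a = √[μ(2/r₂ − 1/a_t)] = 1.1935 km/s.
Second burn Δv₂ = |v₂ − v_a| = 1.2883 km/s.
Total Δv = Δv₁ + Δv₂ = 3.553 km/s.

Δv = 3.55 km/s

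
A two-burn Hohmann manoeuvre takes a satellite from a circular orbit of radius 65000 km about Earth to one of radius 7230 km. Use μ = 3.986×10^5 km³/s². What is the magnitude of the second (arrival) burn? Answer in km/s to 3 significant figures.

Semi-major axis of the transfer orbit: a_t = (65000 + 7230)/2 = 36115 km.
Circular speed at r = 7230 km: v_c = √(μ/r) = 7.425 km/s.
Vis-viva on the transfer ellipse at r = 7230 km gives v_t = √[μ(2/r − 1/a_t)] = 9.961 km/s.
Δv₂ = |v_t − v_c| = |9.961 − 7.425| = 2.536 km/s.

Δv₂ = 2.54 km/s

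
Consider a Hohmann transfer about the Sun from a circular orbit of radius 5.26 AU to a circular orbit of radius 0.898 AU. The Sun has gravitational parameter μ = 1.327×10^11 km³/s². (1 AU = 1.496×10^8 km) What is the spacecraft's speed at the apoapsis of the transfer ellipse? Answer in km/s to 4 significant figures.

v = 7.013 km/s

In km: r₁ = 5.26 × 1.496×10^8 = 7.86896×10^8 km; r₂ = 0.898 × 1.496×10^8 = 1.343408×10^8 km.
Transfer-ellipse semi-major axis a_t = (r₁ + r₂)/2 = (7.86896×10^8 + 1.343408×10^8)/2 = 4.606184×10^8 km.
At apoapsis, r = 7.86896×10^8 km.
From the vis-viva equation, v = √[μ(2/r − 1/a_t)] = 7.013 km/s.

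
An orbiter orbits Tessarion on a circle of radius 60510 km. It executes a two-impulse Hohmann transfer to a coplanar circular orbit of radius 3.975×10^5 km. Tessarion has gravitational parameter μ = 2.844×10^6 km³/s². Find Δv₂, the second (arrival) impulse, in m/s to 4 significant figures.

Semi-major axis of the transfer orbit: a_t = (60510 + 3.975×10^5)/2 = 2.29005×10^5 km.
Circular speed at r = 3.975×10^5 km: v_c = √(μ/r) = 2.675 km/s.
Vis-viva on the transfer ellipse at r = 3.975×10^5 km gives v_t = √[μ(2/r − 1/a_t)] = 1.375 km/s.
Δv₂ = |v_t − v_c| = |1.375 − 2.675| = 1.300 km/s.

Δv₂ = 1300 m/s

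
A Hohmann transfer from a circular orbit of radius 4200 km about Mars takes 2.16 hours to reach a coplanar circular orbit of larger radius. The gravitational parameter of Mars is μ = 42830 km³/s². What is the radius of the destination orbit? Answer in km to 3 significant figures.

Transfer time t = 2.16 hours = 7776 s, and t = π√(a_t³/μ).
So a_t = (μ t²/π²)^(1/3) = (42830 × (7776)² / π²)^(1/3) = 6402.1 km.
Since a_t = (r₁ + r₂)/2, r₂ = 2a_t − r₁ = 2×6402.1 − 4200 = 8604.2 km.

r₂ = 8600 km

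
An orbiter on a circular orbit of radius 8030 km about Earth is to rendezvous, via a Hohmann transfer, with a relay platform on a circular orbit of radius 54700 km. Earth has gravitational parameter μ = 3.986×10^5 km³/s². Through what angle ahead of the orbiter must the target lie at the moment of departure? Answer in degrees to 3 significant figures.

φ = 102°

Transfer-ellipse semi-major axis a_t = (r₁ + r₂)/2 = (8030 + 54700)/2 = 31365 km.
Transfer time t = π√(a_t³/μ) = 27641 s.
Target angular speed ω₂ = √(μ/r₂³) = 4.9350×10^-5 rad/s.
Angle swept by the target during transfer: ω₂·t = 1.3641 rad = 78.16°.
The orbiter traverses 180° on the transfer ellipse, so the target must lead by 180° − 78.16° = 102°.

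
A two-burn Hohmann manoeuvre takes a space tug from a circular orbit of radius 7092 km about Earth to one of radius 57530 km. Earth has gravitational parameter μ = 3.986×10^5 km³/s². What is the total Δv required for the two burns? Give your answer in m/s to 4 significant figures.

Semi-major axis of the transfer orbit: a_t = (7092 + 57530)/2 = 32311 km.
At r₁ the circular-orbit speed is v₁ = √(μ/r₁) = 7.4969 km/s.
Transfer-orbit speed at r₁ (v² = μ(2/r − 1/a)): v_p = √[μ(2/r₁ − 1/a_t)] = 10.004 km/s.
First burn Δv₁ = |v_p − v₁| = 2.507 km/s.
Circular speed at r₂: v₂ = √(μ/r₂) = 2.632 km/s.
Transfer-orbit speed at r₂: v_a = √[μ(2/r₂ − 1/a_t)] = 1.233 km/s.
Second burn Δv₂ = |v₂ − v_a| = 1.399 km/s.
Total Δv = Δv₁ + Δv₂ = 3.906 km/s.

Δv = 3906 m/s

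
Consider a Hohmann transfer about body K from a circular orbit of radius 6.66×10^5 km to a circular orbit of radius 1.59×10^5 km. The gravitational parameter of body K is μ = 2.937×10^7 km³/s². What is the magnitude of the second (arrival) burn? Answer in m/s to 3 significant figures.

The Hohmann ellipse has a_t = (r₁ + r₂)/2 = 4.125×10^5 km.
On the circular orbit at r = 1.590×10^5 km, v_c = √(μ/r) = 13.591 km/s.
Transfer-orbit speed at the same r (vis-viva, a = a_t): v_t = √[μ(2/r − 1/a_t)] = 17.269 km/s.
Δv₂ = |v_t − v_c| = |17.269 − 13.591| = 3.678 km/s.

Δv₂ = 3680 m/s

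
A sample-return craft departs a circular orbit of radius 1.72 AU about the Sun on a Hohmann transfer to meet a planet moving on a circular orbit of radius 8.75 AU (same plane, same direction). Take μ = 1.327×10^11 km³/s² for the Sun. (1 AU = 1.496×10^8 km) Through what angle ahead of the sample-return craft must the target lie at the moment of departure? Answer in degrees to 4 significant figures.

φ = 96.70°

In km: r₁ = 1.72 × 1.496×10^8 = 2.57312×10^8 km; r₂ = 8.75 × 1.496×10^8 = 1.309×10^9 km.
Semi-major axis of the transfer orbit: a_t = (2.57312×10^8 + 1.309×10^9)/2 = 7.83156×10^8 km.
Transfer time t = π√(a_t³/μ) = 1.890×10^8 s.
The target's mean motion on its circular orbit is ω₂ = √(μ/r₂³) = 7.692×10^-9 rad/s.
Angle swept by the target during transfer: ω₂·t = 1.4538 rad = 83.30°.
Arrival is 180° from departure on the ellipse, so φ = 180° − 83.30° = 96.70°.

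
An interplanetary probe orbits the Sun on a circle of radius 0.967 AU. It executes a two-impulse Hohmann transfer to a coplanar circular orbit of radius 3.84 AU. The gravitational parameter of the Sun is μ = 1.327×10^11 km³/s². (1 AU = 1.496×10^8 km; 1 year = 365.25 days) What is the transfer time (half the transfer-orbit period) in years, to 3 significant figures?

In km: r₁ = 0.967 × 1.496×10^8 = 1.446632×10^8 km; r₂ = 3.84 × 1.496×10^8 = 5.74464×10^8 km.
The Hohmann ellipse has a_t = (r₁ + r₂)/2 = 3.595636×10^8 km.
Transfer time t = π√(a_t³/μ) = π√((3.595636×10^8)³ / 1.327×10^11) = 5.880×10^7 s.
Converting: 5.880×10^7 s ÷ 3.15576×10^7 s/year (365.25 × 86400) = 1.86 years.

t = 1.86 years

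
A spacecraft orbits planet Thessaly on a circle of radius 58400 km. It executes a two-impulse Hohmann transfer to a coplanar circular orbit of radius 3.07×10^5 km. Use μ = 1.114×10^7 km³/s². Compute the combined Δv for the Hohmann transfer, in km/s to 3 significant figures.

Δv = 6.71 km/s

The Hohmann ellipse has a_t = (r₁ + r₂)/2 = 1.827×10^5 km.
At r₁ the circular-orbit speed is v₁ = √(μ/r₁) = 13.811 km/s.
On the transfer ellipse at r₁, vis-viva gives v_p = √[μ(2/r₁ − 1/a_t)] = 17.903 km/s.
First burn Δv₁ = |v_p − v₁| = 4.092 km/s.
At r₂, v₂ = √(μ/r₂) = 6.024 km/s.
Transfer-orbit speed at r₂: v_a = √[μ(2/r₂ − 1/a_t)] = 3.406 km/s.
Second burn Δv₂ = |v₂ − v_a| = 2.618 km/s.
Δv = Δv₁ + Δv₂ = 4.092 + 2.618 = 6.710 km/s.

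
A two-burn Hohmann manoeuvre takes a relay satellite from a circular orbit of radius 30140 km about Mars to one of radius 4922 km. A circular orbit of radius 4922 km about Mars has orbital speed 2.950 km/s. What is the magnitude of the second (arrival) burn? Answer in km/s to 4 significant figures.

From the circular-orbit relation v² = μ/r at r = 4922 km: μ = v²r = (2.950)² × 4922 = 42833.7 km³/s².
Transfer-ellipse semi-major axis a_t = (r₁ + r₂)/2 = (30140 + 4922)/2 = 17531 km.
On the circular orbit at r = 4922 km, v_c = √(μ/r) = 2.950 km/s.
Transfer-orbit speed at the same r (vis-viva, a = a_t): v_t = √[μ(2/r − 1/a_t)] = 3.868 km/s.
Δv₂ = |v_t − v_c| = |3.868 − 2.950| = 0.9180 km/s.

Δv₂ = 0.9180 km/s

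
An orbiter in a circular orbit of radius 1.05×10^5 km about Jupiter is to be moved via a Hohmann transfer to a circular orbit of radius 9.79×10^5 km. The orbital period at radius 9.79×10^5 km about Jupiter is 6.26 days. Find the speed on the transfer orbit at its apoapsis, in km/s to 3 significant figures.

v = 5.01 km/s

From Kepler's third law T² = 4π²r³/μ at r = 9.79×10^5 km, T = 6.26 days = 6.26 × 86400 s = 5.40864×10^5 s: μ = 4π²r³/T² = 1.26629×10^8 km³/s².
Transfer-ellipse semi-major axis a_t = (r₁ + r₂)/2 = (1.050×10^5 + 9.790×10^5)/2 = 5.420×10^5 km.
At apoapsis, r = 9.790×10^5 km.
Vis-viva: v = √[μ(2/r − 1/a_t)] = √[1.26629×10^8 × (2/9.790×10^5 − 1/5.420×10^5)] = 5.006 km/s.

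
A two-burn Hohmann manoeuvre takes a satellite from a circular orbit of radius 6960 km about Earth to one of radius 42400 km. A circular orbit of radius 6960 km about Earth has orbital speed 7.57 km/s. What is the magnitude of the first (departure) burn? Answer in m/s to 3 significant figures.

Δv₁ = 2350 m/s

From the circular-orbit relation v² = μ/r at r = 6960 km: μ = v²r = (7.57)² × 6960 = 3.98842×10^5 km³/s².
Semi-major axis of the transfer orbit: a_t = (6960 + 42400)/2 = 24680 km.
Circular speed at r = 6960 km: v_c = √(μ/r) = 7.570 km/s.
Transfer-orbit speed at the same r (vis-viva, a = a_t): v_t = √[μ(2/r − 1/a_t)] = 9.922 km/s.
Δv₁ = |v_t − v_c| = |9.922 − 7.570| = 2.352 km/s.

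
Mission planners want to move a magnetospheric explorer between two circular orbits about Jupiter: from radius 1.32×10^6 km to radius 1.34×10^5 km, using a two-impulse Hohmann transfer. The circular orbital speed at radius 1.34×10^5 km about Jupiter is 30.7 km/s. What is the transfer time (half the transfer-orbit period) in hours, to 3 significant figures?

t = 48.1 hours

From the circular-orbit relation v² = μ/r at r = 1.34×10^5 km: μ = v²r = (30.7)² × 1.34×10^5 = 1.26294×10^8 km³/s².
The Hohmann ellipse has a_t = (r₁ + r₂)/2 = 7.270×10^5 km.
Transfer time t = π√(a_t³/μ) = π√((7.270×10^5)³ / 1.26294×10^8) = 1.733×10^5 s.
Converting: 1.733×10^5 s ÷ 3600 s/hour = 48.1 hours.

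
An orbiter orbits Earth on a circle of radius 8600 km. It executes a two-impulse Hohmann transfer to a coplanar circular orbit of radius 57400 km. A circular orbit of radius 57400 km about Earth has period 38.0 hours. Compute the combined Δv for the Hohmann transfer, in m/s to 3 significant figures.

From Kepler's third law T² = 4π²r³/μ at r = 57400 km, T = 38.0 hours = 38.0 × 3600 s = 1.368×10^5 s: μ = 4π²r³/T² = 3.98954×10^5 km³/s².
The Hohmann ellipse has a_t = (r₁ + r₂)/2 = 33000 km.
At r₁ the circular-orbit speed is v₁ = √(μ/r₁) = 6.8110 km/s.
On the transfer ellipse at r₁, vis-viva gives v_p = √[μ(2/r₁ − 1/a_t)] = 8.9828 km/s.
First burn Δv₁ = |v_p − v₁| = 2.1718 km/s.
Circular speed at r₂: v₂ = √(μ/r₂) = 2.6364 km/s.
Transfer-orbit speed at r₂: v_a = √[μ(2/r₂ − 1/a_t)] = 1.3459 km/s.
Second burn Δv₂ = |v₂ − v_a| = 1.2905 km/s.
Δv = Δv₁ + Δv₂ = 2.1718 + 1.2905 = 3.462 km/s.

Δv = 3460 m/s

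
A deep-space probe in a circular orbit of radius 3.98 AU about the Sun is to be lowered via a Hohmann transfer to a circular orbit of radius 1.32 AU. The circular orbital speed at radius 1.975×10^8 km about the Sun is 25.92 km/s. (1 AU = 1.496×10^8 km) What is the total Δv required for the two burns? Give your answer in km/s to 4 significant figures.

Δv = 10.24 km/s

From the circular-orbit relation v² = μ/r at r = 1.975×10^8 km: μ = v²r = (25.92)² × 1.975×10^8 = 1.32690×10^11 km³/s².
In km: r₁ = 3.98 × 1.496×10^8 = 5.95408×10^8 km; r₂ = 1.32 × 1.496×10^8 = 1.97472×10^8 km.
The Hohmann ellipse has a_t = (r₁ + r₂)/2 = 3.9644×10^8 km.
Circular speed at r₁: v₁ = √(μ/r₁) = √(1.32690×10^11/5.95408×10^8) = 14.928 km/s.
Transfer-orbit speed at r₁ (vis-viva): v_a = √[μ(2/r₁ − 1/a_t)] = 10.536 km/s.
First burn Δv₁ = |v_a − v₁| = 4.392 km/s.
At r₂, v₂ = √(μ/r₂) = 25.922 km/s.
Transfer-orbit speed at r₂: v_p = √[μ(2/r₂ − 1/a_t)] = 31.768 km/s.
Second burn Δv₂ = |v₂ − v_p| = 5.846 km/s.
Total Δv = Δv₁ + Δv₂ = 10.24 km/s.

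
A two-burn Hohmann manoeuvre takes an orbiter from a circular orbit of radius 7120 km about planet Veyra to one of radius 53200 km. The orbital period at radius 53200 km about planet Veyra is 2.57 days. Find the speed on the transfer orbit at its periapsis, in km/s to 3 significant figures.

From Kepler's third law T² = 4π²r³/μ at r = 53200 km, T = 2.57 days = 2.57 × 86400 s = 2.22048×10^5 s: μ = 4π²r³/T² = 1.20559×10^5 km³/s².
Semi-major axis of the transfer orbit: a_t = (7120 + 53200)/2 = 30160 km.
At periapsis, r = 7120 km.
Applying v² = μ(2/r − 1/a_t): v = 5.465 km/s.

v = 5.47 km/s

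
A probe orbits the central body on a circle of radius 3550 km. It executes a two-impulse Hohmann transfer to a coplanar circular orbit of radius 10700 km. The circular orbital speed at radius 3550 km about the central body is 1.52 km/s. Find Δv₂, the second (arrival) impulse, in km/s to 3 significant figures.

Δv₂ = 0.258 km/s

From the circular-orbit relation v² = μ/r at r = 3550 km: μ = v²r = (1.52)² × 3550 = 8201.92 km³/s².
Transfer-ellipse semi-major axis a_t = (r₁ + r₂)/2 = (3550 + 10700)/2 = 7125 km.
Circular speed at r = 10700 km: v_c = √(μ/r) = 0.8755 km/s.
Vis-viva on the transfer ellipse at r = 10700 km gives v_t = √[μ(2/r − 1/a_t)] = 0.6180 km/s.
Δv₂ = |v_t − v_c| = |0.6180 − 0.8755| = 0.2575 km/s.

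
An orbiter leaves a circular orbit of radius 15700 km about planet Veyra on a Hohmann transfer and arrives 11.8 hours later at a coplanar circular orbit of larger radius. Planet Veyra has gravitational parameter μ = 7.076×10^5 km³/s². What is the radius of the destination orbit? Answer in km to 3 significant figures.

Transfer time t = 11.8 hours = 42480 s, and t = π√(a_t³/μ).
So a_t = (μ t²/π²)^(1/3) = (7.076×10^5 × (42480)² / π²)^(1/3) = 50577 km.
Since a_t = (r₁ + r₂)/2, r₂ = 2a_t − r₁ = 2×50577 − 15700 = 85454 km.

r₂ = 85500 km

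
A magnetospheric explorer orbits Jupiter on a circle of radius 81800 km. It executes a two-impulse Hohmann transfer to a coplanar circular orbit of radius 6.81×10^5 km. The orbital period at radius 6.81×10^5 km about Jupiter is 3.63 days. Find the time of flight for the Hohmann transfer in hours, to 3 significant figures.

From Kepler's third law T² = 4π²r³/μ at r = 6.81×10^5 km, T = 3.63 days = 3.63 × 86400 s = 3.13632×10^5 s: μ = 4π²r³/T² = 1.26754×10^8 km³/s².
Transfer-ellipse semi-major axis a_t = (r₁ + r₂)/2 = (81800 + 6.810×10^5)/2 = 3.814×10^5 km.
By Kepler's third law the transfer-orbit period is T = 2π√(a_t³/μ), so t = T/2 = 65730 s.
Converting: 65730 s ÷ 3600 s/hour = 18.3 hours.

t = 18.3 hours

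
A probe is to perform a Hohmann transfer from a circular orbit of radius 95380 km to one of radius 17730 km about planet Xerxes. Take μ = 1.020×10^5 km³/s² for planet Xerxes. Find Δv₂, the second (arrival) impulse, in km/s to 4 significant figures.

Δv₂ = 0.7163 km/s

The Hohmann ellipse has a_t = (r₁ + r₂)/2 = 56555 km.
Circular speed at r = 17730 km: v_c = √(μ/r) = 2.39853 km/s.
Vis-viva on the transfer ellipse at r = 17730 km gives v_t = √[μ(2/r − 1/a_t)] = 3.11486 km/s.
Δv₂ = |v_t − v_c| = |3.11486 − 2.39853| = 0.7163 km/s.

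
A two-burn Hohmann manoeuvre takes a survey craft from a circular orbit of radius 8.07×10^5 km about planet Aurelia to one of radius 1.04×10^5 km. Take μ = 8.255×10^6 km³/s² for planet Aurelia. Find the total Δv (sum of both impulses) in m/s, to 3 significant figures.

Transfer-ellipse semi-major axis a_t = (r₁ + r₂)/2 = (8.070×10^5 + 1.040×10^5)/2 = 4.555×10^5 km.
At r₁ the circular-orbit speed is v₁ = √(μ/r₁) = 3.198 km/s.
Transfer-orbit speed at r₁ (vis-viva equation): v_a = √[μ(2/r₁ − 1/a_t)] = 1.528 km/s.
First burn Δv₁ = |v_a − v₁| = 1.670 km/s.
At r₂, v₂ = √(μ/r₂) = 8.90926 km/s.
Transfer-orbit speed at r₂: v_p = √[μ(2/r₂ − 1/a_t)] = 11.8586 km/s.
Second burn Δv₂ = |v₂ − v_p| = 2.949 km/s.
Δv = Δv₁ + Δv₂ = 1.670 + 2.949 = 4.619 km/s.

Δv = 4620 m/s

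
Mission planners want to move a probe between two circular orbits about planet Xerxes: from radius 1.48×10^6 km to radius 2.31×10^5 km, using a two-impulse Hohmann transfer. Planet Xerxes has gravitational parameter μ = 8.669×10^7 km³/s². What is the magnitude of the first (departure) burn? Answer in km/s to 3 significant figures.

Semi-major axis of the transfer orbit: a_t = (1.480×10^6 + 2.310×10^5)/2 = 8.555×10^5 km.
Circular speed at r = 1.480×10^6 km: v_c = √(μ/r) = 7.653 km/s.
Vis-viva on the transfer ellipse at r = 1.480×10^6 km gives v_t = √[μ(2/r − 1/a_t)] = 3.977 km/s.
Δv₁ = |v_t − v_c| = |3.977 − 7.653| = 3.676 km/s.

Δv₁ = 3.68 km/s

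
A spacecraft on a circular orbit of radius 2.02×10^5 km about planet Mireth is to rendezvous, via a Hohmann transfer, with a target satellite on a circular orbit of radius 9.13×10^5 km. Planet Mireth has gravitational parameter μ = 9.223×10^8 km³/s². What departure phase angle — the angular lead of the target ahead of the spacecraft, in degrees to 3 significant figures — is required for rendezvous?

φ = 94.1°

Semi-major axis of the transfer orbit: a_t = (2.020×10^5 + 9.130×10^5)/2 = 5.575×10^5 km.
Transfer time t = π√(a_t³/μ) = 43060 s.
The target's mean motion on its circular orbit is ω₂ = √(μ/r₂³) = 3.481×10^-5 rad/s.
Angle swept by the target during transfer: ω₂·t = 1.499 rad = 85.89°.
Arrival is 180° from departure on the ellipse, so φ = 180° − 85.89° = 94.1°.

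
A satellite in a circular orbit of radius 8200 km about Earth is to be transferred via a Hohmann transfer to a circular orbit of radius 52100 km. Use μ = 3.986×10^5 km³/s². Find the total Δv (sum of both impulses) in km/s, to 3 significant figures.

Δv = 3.52 km/s

The Hohmann ellipse has a_t = (r₁ + r₂)/2 = 30150 km.
At r₁ the circular-orbit speed is v₁ = √(μ/r₁) = 6.97207 km/s.
Transfer-orbit speed at r₁ (vis-viva equation): v_p = √[μ(2/r₁ − 1/a_t)] = 9.16509 km/s.
First burn Δv₁ = |v_p − v₁| = 2.19302 km/s.
Circular speed at r₂: v₂ = √(μ/r₂) = 2.76598 km/s.
Transfer-orbit speed at r₂: v_a = √[μ(2/r₂ − 1/a_t)] = 1.44249 km/s.
Second burn Δv₂ = |v₂ − v_a| = 1.32349 km/s.
Total Δv = Δv₁ + Δv₂ = 3.517 km/s.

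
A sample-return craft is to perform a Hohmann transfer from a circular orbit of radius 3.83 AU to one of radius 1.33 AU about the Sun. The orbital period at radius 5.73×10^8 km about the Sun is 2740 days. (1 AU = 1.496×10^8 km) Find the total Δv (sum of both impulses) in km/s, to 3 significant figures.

Δv = 9.93 km/s

From Kepler's third law T² = 4π²r³/μ at r = 5.73×10^8 km, T = 2740 days = 2740 × 86400 s = 2.36736×10^8 s: μ = 4π²r³/T² = 1.32524×10^11 km³/s².
In km: r₁ = 3.83 × 1.496×10^8 = 5.72968×10^8 km; r₂ = 1.33 × 1.496×10^8 = 1.98968×10^8 km.
The Hohmann ellipse has a_t = (r₁ + r₂)/2 = 3.85968×10^8 km.
Circular speed at r₁: v₁ = √(μ/r₁) = √(1.32524×10^11/5.72968×10^8) = 15.208 km/s.
On the transfer ellipse at r₁, v² = μ(2/r − 1/a) gives v_a = √[μ(2/r₁ − 1/a_t)] = 10.919 km/s.
First burn Δv₁ = |v_a − v₁| = 4.289 km/s.
At r₂, v₂ = √(μ/r₂) = 25.80809 km/s.
Transfer-orbit speed at r₂: v_p = √[μ(2/r₂ − 1/a_t)] = 31.44455 km/s.
Second burn Δv₂ = |v₂ − v_p| = 5.636 km/s.
Total Δv = Δv₁ + Δv₂ = 9.925 km/s.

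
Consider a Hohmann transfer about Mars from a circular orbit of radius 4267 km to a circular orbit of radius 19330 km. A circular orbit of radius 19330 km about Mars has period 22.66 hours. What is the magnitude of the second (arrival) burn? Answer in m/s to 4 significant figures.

From Kepler's third law T² = 4π²r³/μ at r = 19330 km, T = 22.66 hours = 22.66 × 3600 s = 81576 s: μ = 4π²r³/T² = 42848.0 km³/s².
The Hohmann ellipse has a_t = (r₁ + r₂)/2 = 11798.5 km.
Circular speed at r = 19330 km: v_c = √(μ/r) = 1.48884 km/s.
Vis-viva on the transfer ellipse at r = 19330 km gives v_t = √[μ(2/r − 1/a_t)] = 0.895359 km/s.
Δv₂ = |v_t − v_c| = |0.895359 − 1.48884| = 0.5935 km/s.

Δv₂ = 593.5 m/s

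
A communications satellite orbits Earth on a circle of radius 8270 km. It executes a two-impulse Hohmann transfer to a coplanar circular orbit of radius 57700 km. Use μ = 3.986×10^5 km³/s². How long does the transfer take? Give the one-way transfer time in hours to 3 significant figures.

t = 8.28 hours

Semi-major axis of the transfer orbit: a_t = (8270 + 57700)/2 = 32985 km.
Transfer time t = π√(a_t³/μ) = π√((32985)³ / 3.986×10^5) = 29810 s.
Converting: 29810 s ÷ 3600 s/hour = 8.28 hours.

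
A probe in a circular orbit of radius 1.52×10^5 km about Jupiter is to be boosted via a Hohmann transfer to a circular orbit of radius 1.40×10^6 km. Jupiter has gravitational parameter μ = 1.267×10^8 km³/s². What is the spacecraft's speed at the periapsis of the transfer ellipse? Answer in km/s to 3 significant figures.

v = 38.8 km/s

Transfer-ellipse semi-major axis a_t = (r₁ + r₂)/2 = (1.520×10^5 + 1.400×10^6)/2 = 7.760×10^5 km.
The periapsis of the transfer ellipse is at r = 1.520×10^5 km.
Vis-viva: v = √[μ(2/r − 1/a_t)] = √[1.267×10^8 × (2/1.520×10^5 − 1/7.760×10^5)] = 38.78 km/s.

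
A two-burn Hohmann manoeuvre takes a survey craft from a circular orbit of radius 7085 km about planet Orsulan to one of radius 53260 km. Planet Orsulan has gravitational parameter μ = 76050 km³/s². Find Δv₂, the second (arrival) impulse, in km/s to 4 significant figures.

Semi-major axis of the transfer orbit: a_t = (7085 + 53260)/2 = 30172.5 km.
Circular speed at r = 53260 km: v_c = √(μ/r) = 1.19495 km/s.
Transfer-orbit speed at the same r (vis-viva, a = a_t): v_t = √[μ(2/r − 1/a_t)] = 0.579046 km/s.
Δv₂ = |v_t − v_c| = |0.579046 − 1.19495| = 0.6159 km/s.

Δv₂ = 0.6159 km/s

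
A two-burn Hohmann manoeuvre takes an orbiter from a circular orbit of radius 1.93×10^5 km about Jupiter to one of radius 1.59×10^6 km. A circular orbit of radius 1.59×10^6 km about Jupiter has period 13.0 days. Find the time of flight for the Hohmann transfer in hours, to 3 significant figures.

From Kepler's third law T² = 4π²r³/μ at r = 1.59×10^6 km, T = 13.0 days = 13.0 × 86400 s = 1.1232×10^6 s: μ = 4π²r³/T² = 1.25787×10^8 km³/s².
Transfer-ellipse semi-major axis a_t = (r₁ + r₂)/2 = (1.930×10^5 + 1.590×10^6)/2 = 8.915×10^5 km.
By Kepler's third law the transfer-orbit period is T = 2π√(a_t³/μ), so t = T/2 = 2.358×10^5 s.
Converting: 2.358×10^5 s ÷ 3600 s/hour = 65.5 hours.

t = 65.5 hours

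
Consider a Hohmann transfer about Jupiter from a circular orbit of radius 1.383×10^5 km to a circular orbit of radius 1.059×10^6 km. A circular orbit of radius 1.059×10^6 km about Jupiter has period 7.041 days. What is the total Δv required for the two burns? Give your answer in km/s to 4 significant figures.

Δv = 15.67 km/s

From Kepler's third law T² = 4π²r³/μ at r = 1.059×10^6 km, T = 7.041 days = 7.041 × 86400 s = 6.083424×10^5 s: μ = 4π²r³/T² = 1.26693×10^8 km³/s².
The Hohmann ellipse has a_t = (r₁ + r₂)/2 = 5.9865×10^5 km.
At r₁ the circular-orbit speed is v₁ = √(μ/r₁) = 30.267 km/s.
On the transfer ellipse at r₁, vis-viva equation gives v_p = √[μ(2/r₁ − 1/a_t)] = 40.256 km/s.
First burn Δv₁ = |v_p − v₁| = 9.989 km/s.
Circular speed at r₂: v₂ = √(μ/r₂) = 10.938 km/s.
Transfer-orbit speed at r₂: v_a = √[μ(2/r₂ − 1/a_t)] = 5.2572 km/s.
Second burn Δv₂ = |v₂ − v_a| = 5.681 km/s.
Total Δv = Δv₁ + Δv₂ = 15.67 km/s.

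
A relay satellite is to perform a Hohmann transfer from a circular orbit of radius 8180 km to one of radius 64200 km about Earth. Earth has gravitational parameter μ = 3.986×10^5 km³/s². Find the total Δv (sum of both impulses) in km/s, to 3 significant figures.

Δv = 3.62 km/s

The Hohmann ellipse has a_t = (r₁ + r₂)/2 = 36190 km.
At r₁ the circular-orbit speed is v₁ = √(μ/r₁) = 6.9806 km/s.
Transfer-orbit speed at r₁ (vis-viva): v_p = √[μ(2/r₁ − 1/a_t)] = 9.2975 km/s.
First burn Δv₁ = |v_p − v₁| = 2.317 km/s.
At r₂, v₂ = √(μ/r₂) = 2.492 km/s.
Transfer-orbit speed at r₂: v_a = √[μ(2/r₂ − 1/a_t)] = 1.185 km/s.
Second burn Δv₂ = |v₂ − v_a| = 1.307 km/s.
Δv = Δv₁ + Δv₂ = 2.317 + 1.307 = 3.624 km/s.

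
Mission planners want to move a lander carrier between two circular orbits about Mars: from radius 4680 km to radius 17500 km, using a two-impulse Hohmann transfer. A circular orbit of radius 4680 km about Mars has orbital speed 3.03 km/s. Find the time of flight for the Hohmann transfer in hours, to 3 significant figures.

t = 4.92 hours

From the circular-orbit relation v² = μ/r at r = 4680 km: μ = v²r = (3.03)² × 4680 = 42966.6 km³/s².
Transfer-ellipse semi-major axis a_t = (r₁ + r₂)/2 = (4680 + 17500)/2 = 11090 km.
Transfer time t = π√(a_t³/μ) = π√((11090)³ / 42966.6) = 17700 s.
Converting: 17700 s ÷ 3600 s/hour = 4.92 hours.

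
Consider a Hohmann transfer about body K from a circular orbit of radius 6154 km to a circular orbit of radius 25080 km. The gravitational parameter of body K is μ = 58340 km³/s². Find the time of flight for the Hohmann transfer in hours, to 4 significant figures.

Transfer-ellipse semi-major axis a_t = (r₁ + r₂)/2 = (6154 + 25080)/2 = 15617 km.
Half the transfer-orbit period gives t = π√(a_t³/μ) = 25384 s.
Converting: 25384 s ÷ 3600 s/hour = 7.051 hours.

t = 7.051 hours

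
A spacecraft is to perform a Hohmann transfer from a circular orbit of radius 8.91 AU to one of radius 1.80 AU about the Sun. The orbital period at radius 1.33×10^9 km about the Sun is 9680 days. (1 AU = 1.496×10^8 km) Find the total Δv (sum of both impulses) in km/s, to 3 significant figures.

From Kepler's third law T² = 4π²r³/μ at r = 1.33×10^9 km, T = 9680 days = 9680 × 86400 s = 8.36352×10^8 s: μ = 4π²r³/T² = 1.32781×10^11 km³/s².
In km: r₁ = 8.91 × 1.496×10^8 = 1.332936×10^9 km; r₂ = 1.80 × 1.496×10^8 = 2.6928×10^8 km.
The Hohmann ellipse has a_t = (r₁ + r₂)/2 = 8.01108×10^8 km.
At r₁ the circular-orbit speed is v₁ = √(μ/r₁) = 9.981 km/s.
On the transfer ellipse at r₁, v² = μ(2/r − 1/a) gives v_a = √[μ(2/r₁ − 1/a_t)] = 5.787 km/s.
First burn Δv₁ = |v_a − v₁| = 4.194 km/s.
At r₂, v₂ = √(μ/r₂) = 22.2058 km/s.
Transfer-orbit speed at r₂: v_p = √[μ(2/r₂ − 1/a_t)] = 28.6434 km/s.
Second burn Δv₂ = |v₂ − v_p| = 6.438 km/s.
Total Δv = Δv₁ + Δv₂ = 10.63 km/s.

Δv = 10.6 km/s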